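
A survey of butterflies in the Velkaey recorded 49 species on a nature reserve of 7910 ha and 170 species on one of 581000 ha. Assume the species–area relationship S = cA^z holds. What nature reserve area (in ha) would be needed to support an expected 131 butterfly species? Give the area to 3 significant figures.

236000 ha

z = ln(170/49) / ln(581000/7910) = 1.2440 / 4.2966 = 0.2895
c = 49 / 7910^0.2895 = 49 / 13.45 = 3.644
A = (131/3.644)^(1/0.2895) ⇒ ln A = ln(35.95)/0.2895 = 12.3724
A = e^12.3724 ≈ 236193 ha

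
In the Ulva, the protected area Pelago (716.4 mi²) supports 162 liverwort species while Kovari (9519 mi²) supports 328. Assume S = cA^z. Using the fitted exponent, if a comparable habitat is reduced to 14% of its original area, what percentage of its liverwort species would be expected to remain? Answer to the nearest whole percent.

58%

z = ln(328/162) / ln(9519/716.4) = 0.7054 / 2.5868 = 0.2727
S_new/S_old = (A_new/A_old)^z = 0.14^0.2727 = exp(0.2727 × -1.9661) = 0.585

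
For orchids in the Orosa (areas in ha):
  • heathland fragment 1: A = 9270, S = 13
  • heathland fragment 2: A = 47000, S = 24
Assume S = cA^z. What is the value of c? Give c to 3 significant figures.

z = ln(S₂/S₁) / ln(A₂/A₁) = ln(24/13) / ln(47000/9270) = 0.6131 / 1.6234 = 0.3777
c = S₁ / A₁^z = 13 / 9270^0.3777 = 13 / 31.5 = 0.4127

0.413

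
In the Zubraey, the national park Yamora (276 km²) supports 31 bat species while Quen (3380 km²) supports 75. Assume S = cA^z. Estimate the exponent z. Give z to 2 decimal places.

Taking logs: ln S = ln c + z ln A, so z = (ln S₂ − ln S₁)/(ln A₂ − ln A₁).
z = ln(75/31) / ln(3380/276) = ln(2.419) / ln(12.25) = 0.8835 / 2.5052 = 0.3527

0.35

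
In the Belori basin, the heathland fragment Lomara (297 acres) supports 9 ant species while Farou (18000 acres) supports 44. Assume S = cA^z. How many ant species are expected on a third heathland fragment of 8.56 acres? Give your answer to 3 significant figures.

2.28

z = ln(44/9) / ln(18000/297) = 1.5870 / 4.1044 = 0.3867
c = 9 / 297^0.3867 = 9 / 9.038 = 0.9958
S₃ = 0.9958 × 8.56^0.3867 = 0.9958 × 2.294 ≈ 2.284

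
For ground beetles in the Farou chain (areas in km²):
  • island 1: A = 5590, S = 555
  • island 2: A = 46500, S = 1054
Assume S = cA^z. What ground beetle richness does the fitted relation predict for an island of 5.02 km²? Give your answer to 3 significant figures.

66.4

z = ln(1054/555) / ln(46500/5590) = 0.6414 / 2.1185 = 0.3028
c = 555 / 5590^0.3028 = 555 / 13.63 = 40.71
S₃ = 40.71 × 5.02^0.3028 = 40.71 × 1.63 ≈ 66.36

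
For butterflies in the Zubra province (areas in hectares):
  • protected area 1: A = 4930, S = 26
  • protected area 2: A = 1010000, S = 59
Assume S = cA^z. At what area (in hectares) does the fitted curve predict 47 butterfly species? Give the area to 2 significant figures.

z = ln(59/26) / ln(1010000/4930) = 0.8194 / 5.3224 = 0.1540
c = 26 / 4930^0.1540 = 26 / 3.703 = 7.021
A = (47/7.021)^(1/0.1540) ⇒ ln A = ln(6.694)/0.1540 = 12.3485
A = e^12.3485 ≈ 230622 hectares

230000 hectares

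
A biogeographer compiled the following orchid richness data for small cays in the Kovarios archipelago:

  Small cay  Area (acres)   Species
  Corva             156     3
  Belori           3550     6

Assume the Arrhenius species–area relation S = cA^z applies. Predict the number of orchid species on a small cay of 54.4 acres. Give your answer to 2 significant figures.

z = ln(6/3) / ln(3550/156) = 0.6931 / 3.1248 = 0.2218
c = 3 / 156^0.2218 = 3 / 3.065 = 0.9787
S₃ = 0.9787 × 54.4^0.2218 = 0.9787 × 2.427 ≈ 2.375

2.4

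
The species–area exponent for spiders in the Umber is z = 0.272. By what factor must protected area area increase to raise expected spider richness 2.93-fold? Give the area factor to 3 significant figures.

52.1

(A₂/A₁)^0.272 = 2.93, so A₂/A₁ = 2.93^(1/0.272) = 2.93^3.676
ln(A₂/A₁) = ln 2.93 / 0.272 = 1.0750 / 0.272 = 3.9522
A₂/A₁ = e^3.9522 ≈ 52.05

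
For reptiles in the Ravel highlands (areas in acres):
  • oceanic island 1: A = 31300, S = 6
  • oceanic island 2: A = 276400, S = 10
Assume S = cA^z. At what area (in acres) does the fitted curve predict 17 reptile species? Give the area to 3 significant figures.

z = ln(10/6) / ln(276400/31300) = 0.5108 / 2.1782 = 0.2345
c = 6 / 31300^0.2345 = 6 / 11.33 = 0.5295
A = (17/0.5295)^(1/0.2345) ⇒ ln A = ln(32.1)/0.2345 = 14.7923
A = e^14.7923 ≈ 2655853 acres

2660000 acres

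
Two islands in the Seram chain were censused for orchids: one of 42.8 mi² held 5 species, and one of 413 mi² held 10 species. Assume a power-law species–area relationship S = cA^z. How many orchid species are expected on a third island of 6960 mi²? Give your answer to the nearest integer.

z = ln(10/5) / ln(413/42.8) = 0.6931 / 2.2669 = 0.3058
c = 5 / 42.8^0.3058 = 5 / 3.154 = 1.585
S₃ = 1.585 × 6960^0.3058 = 1.585 × 14.96 ≈ 23.72

24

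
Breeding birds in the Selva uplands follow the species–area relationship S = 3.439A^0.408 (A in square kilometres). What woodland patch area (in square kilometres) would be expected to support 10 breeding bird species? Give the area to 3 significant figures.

13.7 square kilometres

10 = 3.439 × A^0.408  ⇒  A^0.408 = 10/3.439 = 2.908
ln A = ln(2.908) / 0.408 = 1.0674 / 0.408 = 2.6162
A = e^2.6162 ≈ 13.68 square kilometres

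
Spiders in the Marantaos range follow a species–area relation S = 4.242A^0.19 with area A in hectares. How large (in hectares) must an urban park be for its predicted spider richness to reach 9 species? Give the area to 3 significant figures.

9 = 4.242 × A^0.19  ⇒  A^0.19 = 9/4.242 = 2.122
ln A = ln(2.122) / 0.19 = 0.7522 / 0.19 = 3.9589
A = e^3.9589 ≈ 52.4 hectares

52.4 hectares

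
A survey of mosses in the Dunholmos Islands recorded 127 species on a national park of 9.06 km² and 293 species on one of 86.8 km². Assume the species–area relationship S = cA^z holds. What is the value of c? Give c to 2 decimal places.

56.20

z = ln(S₂/S₁) / ln(A₂/A₁) = ln(293/127) / ln(86.8/9.06) = 0.8360 / 2.2597 = 0.3699
c = S₁ / A₁^z = 127 / 9.06^0.3699 = 127 / 2.26 = 56.2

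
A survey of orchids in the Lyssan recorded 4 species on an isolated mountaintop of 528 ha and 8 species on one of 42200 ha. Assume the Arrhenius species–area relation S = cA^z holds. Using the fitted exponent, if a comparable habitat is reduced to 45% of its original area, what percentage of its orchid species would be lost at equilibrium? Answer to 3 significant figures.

11.9%

z = ln(8/4) / ln(42200/528) = 0.6931 / 4.3811 = 0.1582
S_new/S_old = (A_new/A_old)^z = 0.45^0.1582 = exp(0.1582 × -0.7985) = 0.8813
Fraction lost = 1 − 0.8813 = 0.1187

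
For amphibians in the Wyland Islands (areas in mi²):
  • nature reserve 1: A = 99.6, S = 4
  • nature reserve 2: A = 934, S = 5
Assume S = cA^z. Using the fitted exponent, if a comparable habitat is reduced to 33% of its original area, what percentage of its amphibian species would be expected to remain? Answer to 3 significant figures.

z = ln(5/4) / ln(934/99.6) = 0.2231 / 2.2383 = 0.0997
S_new/S_old = (A_new/A_old)^z = 0.33^0.0997 = exp(0.0997 × -1.1087) = 0.8954

89.5%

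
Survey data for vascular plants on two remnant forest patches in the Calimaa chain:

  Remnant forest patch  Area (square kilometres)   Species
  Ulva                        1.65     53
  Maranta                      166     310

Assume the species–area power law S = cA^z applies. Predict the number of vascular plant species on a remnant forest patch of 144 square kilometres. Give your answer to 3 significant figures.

z = ln(310/53) / ln(166/1.65) = 1.7663 / 4.6112 = 0.3830
c = 53 / 1.65^0.3830 = 53 / 1.211 = 43.75
S₃ = 43.75 × 144^0.3830 = 43.75 × 6.71 ≈ 293.6

294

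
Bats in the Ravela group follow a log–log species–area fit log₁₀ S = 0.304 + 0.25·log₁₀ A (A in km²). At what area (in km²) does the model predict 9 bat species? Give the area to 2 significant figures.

400 km²

9 = 2.014 × A^0.25  ⇒  A^0.25 = 9/2.014 = 4.469
ln A = ln(4.469) / 0.25 = 1.4972 / 0.25 = 5.9890
A = e^5.9890 ≈ 399 km²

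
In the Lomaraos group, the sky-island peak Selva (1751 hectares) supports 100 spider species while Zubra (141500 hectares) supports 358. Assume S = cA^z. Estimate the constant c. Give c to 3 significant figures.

z = ln(S₂/S₁) / ln(A₂/A₁) = ln(358/100) / ln(141500/1751) = 1.2754 / 4.3921 = 0.2904
c = S₁ / A₁^z = 100 / 1751^0.2904 = 100 / 8.745 = 11.43

11.4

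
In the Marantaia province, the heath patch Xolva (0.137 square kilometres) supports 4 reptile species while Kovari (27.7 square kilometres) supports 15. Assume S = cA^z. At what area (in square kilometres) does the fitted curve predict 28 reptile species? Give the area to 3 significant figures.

340 square kilometres

z = ln(15/4) / ln(27.7/0.137) = 1.3218 / 5.3092 = 0.2490
c = 4 / 0.137^0.2490 = 4 / 0.6097 = 6.561
A = (28/6.561)^(1/0.2490) ⇒ ln A = ln(4.268)/0.2490 = 5.8285
A = e^5.8285 ≈ 339.9 square kilometres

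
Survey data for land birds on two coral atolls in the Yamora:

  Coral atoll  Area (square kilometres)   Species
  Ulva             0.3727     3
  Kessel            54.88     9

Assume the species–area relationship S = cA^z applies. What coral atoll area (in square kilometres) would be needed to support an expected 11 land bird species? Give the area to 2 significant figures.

140 square kilometres

z = ln(9/3) / ln(54.88/0.3727) = 1.0986 / 4.9921 = 0.2201
c = 3 / 0.3727^0.2201 = 3 / 0.8048 = 3.728
A = (11/3.728)^(1/0.2201) ⇒ ln A = ln(2.951)/0.2201 = 4.9170
A = e^4.9170 ≈ 136.6 square kilometres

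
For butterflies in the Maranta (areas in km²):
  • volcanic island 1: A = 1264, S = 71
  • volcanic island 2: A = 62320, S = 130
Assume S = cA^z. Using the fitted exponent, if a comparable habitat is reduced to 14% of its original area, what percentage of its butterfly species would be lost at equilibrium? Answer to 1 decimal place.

26.3%

z = ln(130/71) / ln(62320/1264) = 0.6049 / 3.8980 = 0.1552
S_new/S_old = (A_new/A_old)^z = 0.14^0.1552 = exp(0.1552 × -1.9661) = 0.7371
Fraction lost = 1 − 0.7371 = 0.2629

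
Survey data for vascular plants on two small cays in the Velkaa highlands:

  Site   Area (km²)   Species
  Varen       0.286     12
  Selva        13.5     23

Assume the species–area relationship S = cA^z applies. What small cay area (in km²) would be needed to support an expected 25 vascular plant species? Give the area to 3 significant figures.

z = ln(23/12) / ln(13.5/0.286) = 0.6506 / 3.8545 = 0.1688
c = 12 / 0.286^0.1688 = 12 / 0.8095 = 14.82
A = (25/14.82)^(1/0.1688) ⇒ ln A = ln(1.687)/0.1688 = 3.0967
A = e^3.0967 ≈ 22.12 km²

22.1 km²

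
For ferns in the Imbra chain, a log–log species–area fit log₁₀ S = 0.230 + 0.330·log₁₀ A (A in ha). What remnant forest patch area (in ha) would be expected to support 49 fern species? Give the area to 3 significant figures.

49 = 1.698 × A^0.33  ⇒  A^0.33 = 49/1.698 = 28.85
ln A = ln(28.85) / 0.33 = 3.3622 / 0.33 = 10.1886
A = e^10.1886 ≈ 26597 ha

26600 ha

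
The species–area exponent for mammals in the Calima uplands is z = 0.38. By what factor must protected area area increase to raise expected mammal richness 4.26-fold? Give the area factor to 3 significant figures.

45.3

(A₂/A₁)^0.38 = 4.26, so A₂/A₁ = 4.26^(1/0.38) = 4.26^2.632
ln(A₂/A₁) = ln 4.26 / 0.38 = 1.4493 / 0.38 = 3.8139
A₂/A₁ = e^3.8139 ≈ 45.33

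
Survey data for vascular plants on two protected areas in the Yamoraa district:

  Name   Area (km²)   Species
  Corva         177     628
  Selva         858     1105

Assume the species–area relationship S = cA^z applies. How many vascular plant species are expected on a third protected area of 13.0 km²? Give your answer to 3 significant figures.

247

z = ln(1105/628) / ln(858/177) = 0.5651 / 1.5785 = 0.3580
c = 628 / 177^0.3580 = 628 / 6.379 = 98.45
S₃ = 98.45 × 13^0.3580 = 98.45 × 2.505 ≈ 246.6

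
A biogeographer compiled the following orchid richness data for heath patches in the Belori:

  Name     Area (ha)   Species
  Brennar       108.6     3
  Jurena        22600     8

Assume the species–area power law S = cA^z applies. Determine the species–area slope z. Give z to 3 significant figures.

Taking logs: ln S = ln c + z ln A, so z = (ln S₂ − ln S₁)/(ln A₂ − ln A₁).
z = ln(8/3) / ln(22600/108.6) = ln(2.667) / ln(208.1) = 0.9808 / 5.3380 = 0.1837

0.184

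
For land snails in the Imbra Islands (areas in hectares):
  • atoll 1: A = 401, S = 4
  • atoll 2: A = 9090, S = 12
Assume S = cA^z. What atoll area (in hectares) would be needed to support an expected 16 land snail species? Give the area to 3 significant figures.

20600 hectares

z = ln(12/4) / ln(9090/401) = 1.0986 / 3.1210 = 0.3520
c = 4 / 401^0.3520 = 4 / 8.248 = 0.485
A = (16/0.485)^(1/0.3520) ⇒ ln A = ln(32.99)/0.3520 = 9.9322
A = e^9.9322 ≈ 20582 hectares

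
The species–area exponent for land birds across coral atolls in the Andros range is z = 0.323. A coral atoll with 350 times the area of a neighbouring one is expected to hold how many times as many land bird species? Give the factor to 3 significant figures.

S₂/S₁ = (A₂/A₁)^z = 350^0.323
ln(S₂/S₁) = 0.323 × ln 350 = 0.323 × 5.8579 = 1.8921
S₂/S₁ = e^1.8921 ≈ 6.633

6.63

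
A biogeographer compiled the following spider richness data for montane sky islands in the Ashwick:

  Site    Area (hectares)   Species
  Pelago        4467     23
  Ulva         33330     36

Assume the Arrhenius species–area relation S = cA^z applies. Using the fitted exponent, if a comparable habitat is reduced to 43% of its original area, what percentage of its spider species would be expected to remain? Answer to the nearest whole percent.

83%

z = ln(36/23) / ln(33330/4467) = 0.4480 / 2.0097 = 0.2229
S_new/S_old = (A_new/A_old)^z = 0.43^0.2229 = exp(0.2229 × -0.8440) = 0.8285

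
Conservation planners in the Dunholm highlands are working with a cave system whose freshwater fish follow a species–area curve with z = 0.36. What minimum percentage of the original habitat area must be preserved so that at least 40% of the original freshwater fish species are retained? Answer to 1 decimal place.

7.8%

Need (A_new/A_old)^0.36 = 0.4, so A_new/A_old = 0.4^(1/0.36) = 0.4^2.778
ln(A_new/A_old) = ln 0.4 / 0.36 = -0.9163 / 0.36 = -2.5453
A_new/A_old = e^-2.5453 ≈ 0.07845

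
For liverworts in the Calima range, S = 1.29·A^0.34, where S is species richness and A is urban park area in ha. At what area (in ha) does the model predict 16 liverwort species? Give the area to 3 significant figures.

16 = 1.29 × A^0.34  ⇒  A^0.34 = 16/1.29 = 12.4
ln A = ln(12.4) / 0.34 = 2.5179 / 0.34 = 7.4057
A = e^7.4057 ≈ 1645 ha

1650 ha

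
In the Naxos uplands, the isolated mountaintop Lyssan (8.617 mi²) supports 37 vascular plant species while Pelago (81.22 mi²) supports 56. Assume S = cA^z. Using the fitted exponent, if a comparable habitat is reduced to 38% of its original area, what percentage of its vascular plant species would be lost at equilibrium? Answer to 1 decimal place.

16.4%

z = ln(56/37) / ln(81.22/8.617) = 0.4144 / 2.2434 = 0.1847
S_new/S_old = (A_new/A_old)^z = 0.38^0.1847 = exp(0.1847 × -0.9676) = 0.8363
Fraction lost = 1 − 0.8363 = 0.1637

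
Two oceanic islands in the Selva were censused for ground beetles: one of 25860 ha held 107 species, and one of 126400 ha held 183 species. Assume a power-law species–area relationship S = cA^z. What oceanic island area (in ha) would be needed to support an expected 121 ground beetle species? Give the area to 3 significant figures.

37200 ha

z = ln(183/107) / ln(126400/25860) = 0.5367 / 1.5868 = 0.3382
c = 107 / 25860^0.3382 = 107 / 31.07 = 3.443
A = (121/3.443)^(1/0.3382) ⇒ ln A = ln(35.14)/0.3382 = 10.5240
A = e^10.5240 ≈ 37198 ha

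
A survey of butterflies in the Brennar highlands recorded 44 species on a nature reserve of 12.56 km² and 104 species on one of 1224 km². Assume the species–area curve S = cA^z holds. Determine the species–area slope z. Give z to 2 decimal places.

0.19

Taking logs: ln S = ln c + z ln A, so z = (ln S₂ − ln S₁)/(ln A₂ − ln A₁).
z = ln(104/44) / ln(1224/12.56) = ln(2.364) / ln(97.45) = 0.8602 / 4.5794 = 0.1878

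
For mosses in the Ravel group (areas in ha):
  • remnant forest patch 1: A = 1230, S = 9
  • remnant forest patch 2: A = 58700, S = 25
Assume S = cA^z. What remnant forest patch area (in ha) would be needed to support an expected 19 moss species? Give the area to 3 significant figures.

z = ln(25/9) / ln(58700/1230) = 1.0217 / 3.8654 = 0.2643
c = 9 / 1230^0.2643 = 9 / 6.557 = 1.373
A = (19/1.373)^(1/0.2643) ⇒ ln A = ln(13.84)/0.2643 = 9.9419
A = e^9.9419 ≈ 20782 ha

20800 ha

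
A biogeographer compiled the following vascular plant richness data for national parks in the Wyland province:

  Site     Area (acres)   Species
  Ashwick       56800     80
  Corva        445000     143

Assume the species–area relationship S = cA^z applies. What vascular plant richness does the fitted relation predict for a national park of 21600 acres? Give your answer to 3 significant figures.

z = ln(143/80) / ln(445000/56800) = 0.5808 / 2.0585 = 0.2822
c = 80 / 56800^0.2822 = 80 / 21.95 = 3.645
S₃ = 3.645 × 21600^0.2822 = 3.645 × 16.71 ≈ 60.9

60.9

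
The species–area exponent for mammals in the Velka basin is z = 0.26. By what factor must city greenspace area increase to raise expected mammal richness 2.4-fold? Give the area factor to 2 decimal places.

(A₂/A₁)^0.26 = 2.4, so A₂/A₁ = 2.4^(1/0.26) = 2.4^3.846
ln(A₂/A₁) = ln 2.4 / 0.26 = 0.8755 / 0.26 = 3.3672
A₂/A₁ = e^3.3672 ≈ 29

29.00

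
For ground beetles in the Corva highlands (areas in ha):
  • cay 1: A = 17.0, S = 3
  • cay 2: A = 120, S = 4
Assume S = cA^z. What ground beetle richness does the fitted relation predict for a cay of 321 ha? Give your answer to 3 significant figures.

4.62

z = ln(4/3) / ln(120/17) = 0.2877 / 1.9543 = 0.1472
c = 3 / 17^0.1472 = 3 / 1.518 = 1.977
S₃ = 1.977 × 321^0.1472 = 1.977 × 2.339 ≈ 4.623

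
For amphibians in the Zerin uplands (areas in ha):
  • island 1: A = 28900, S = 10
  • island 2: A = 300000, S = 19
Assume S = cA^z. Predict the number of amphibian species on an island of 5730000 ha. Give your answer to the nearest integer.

43

z = ln(19/10) / ln(300000/28900) = 0.6419 / 2.3399 = 0.2743
c = 10 / 28900^0.2743 = 10 / 16.74 = 0.5975
S₃ = 0.5975 × 5730000^0.2743 = 0.5975 × 71.41 ≈ 42.67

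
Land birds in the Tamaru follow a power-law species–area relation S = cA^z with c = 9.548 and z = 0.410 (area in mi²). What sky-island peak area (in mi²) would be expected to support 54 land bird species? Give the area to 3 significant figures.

54 = 9.548 × A^0.41  ⇒  A^0.41 = 54/9.548 = 5.656
ln A = ln(5.656) / 0.41 = 1.7327 / 0.41 = 4.2260
A = e^4.2260 ≈ 68.44 mi²

68.4 mi²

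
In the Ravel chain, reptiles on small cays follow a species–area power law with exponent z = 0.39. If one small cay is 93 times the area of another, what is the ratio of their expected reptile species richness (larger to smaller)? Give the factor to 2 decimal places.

S₂/S₁ = (A₂/A₁)^z = 93^0.39
ln(S₂/S₁) = 0.39 × ln 93 = 0.39 × 4.5326 = 1.7677
S₂/S₁ = e^1.7677 ≈ 5.857

5.86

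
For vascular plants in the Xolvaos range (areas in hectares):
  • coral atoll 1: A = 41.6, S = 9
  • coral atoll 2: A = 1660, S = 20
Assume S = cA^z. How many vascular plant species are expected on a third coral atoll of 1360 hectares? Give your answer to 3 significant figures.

19.2

z = ln(20/9) / ln(1660/41.6) = 0.7985 / 3.6865 = 0.2166
c = 9 / 41.6^0.2166 = 9 / 2.242 = 4.014
S₃ = 4.014 × 1360^0.2166 = 4.014 × 4.772 ≈ 19.15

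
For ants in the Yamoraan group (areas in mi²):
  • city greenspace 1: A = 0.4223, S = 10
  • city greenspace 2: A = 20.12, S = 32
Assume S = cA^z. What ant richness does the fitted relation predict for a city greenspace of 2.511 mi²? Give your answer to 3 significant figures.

17.1

z = ln(32/10) / ln(20.12/0.4223) = 1.1632 / 3.8638 = 0.3010
c = 10 / 0.4223^0.3010 = 10 / 0.7714 = 12.96
S₃ = 12.96 × 2.511^0.3010 = 12.96 × 1.319 ≈ 17.1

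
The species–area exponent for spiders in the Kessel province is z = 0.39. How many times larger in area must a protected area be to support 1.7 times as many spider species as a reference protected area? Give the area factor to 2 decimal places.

(A₂/A₁)^0.39 = 1.7, so A₂/A₁ = 1.7^(1/0.39) = 1.7^2.564
ln(A₂/A₁) = ln 1.7 / 0.39 = 0.5306 / 0.39 = 1.3606
A₂/A₁ = e^1.3606 ≈ 3.898

3.90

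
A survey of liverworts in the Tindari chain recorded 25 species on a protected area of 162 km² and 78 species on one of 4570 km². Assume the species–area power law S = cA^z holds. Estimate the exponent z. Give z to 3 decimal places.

Taking logs: ln S = ln c + z ln A, so z = (ln S₂ − ln S₁)/(ln A₂ − ln A₁).
z = ln(78/25) / ln(4570/162) = ln(3.12) / ln(28.21) = 1.1378 / 3.3397 = 0.3407

0.341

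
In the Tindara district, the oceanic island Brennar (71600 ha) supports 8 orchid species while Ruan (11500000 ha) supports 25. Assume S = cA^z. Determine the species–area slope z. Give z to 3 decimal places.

0.224

Taking logs: ln S = ln c + z ln A, so z = (ln S₂ − ln S₁)/(ln A₂ − ln A₁).
z = ln(25/8) / ln(11500000/71600) = ln(3.125) / ln(160.6) = 1.1394 / 5.0790 = 0.2243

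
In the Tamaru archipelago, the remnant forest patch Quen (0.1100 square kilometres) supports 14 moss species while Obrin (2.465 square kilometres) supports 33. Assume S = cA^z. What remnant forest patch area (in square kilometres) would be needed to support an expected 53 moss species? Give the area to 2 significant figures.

14 square kilometres

z = ln(33/14) / ln(2.465/0.11) = 0.8575 / 3.1095 = 0.2758
c = 14 / 0.11^0.2758 = 14 / 0.5441 = 25.73
A = (53/25.73)^(1/0.2758) ⇒ ln A = ln(2.06)/0.2758 = 2.6203
A = e^2.6203 ≈ 13.74 square kilometres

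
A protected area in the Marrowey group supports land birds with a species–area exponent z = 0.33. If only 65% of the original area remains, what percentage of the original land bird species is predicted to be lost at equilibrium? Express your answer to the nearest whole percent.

13%

S_new/S_old = (A_new/A_old)^z = 0.65^0.33
= exp(0.33 × ln 0.65) = exp(0.33 × -0.4308) = exp(-0.1422) ≈ 0.8675
Fraction lost = 1 − 0.8675 = 0.1325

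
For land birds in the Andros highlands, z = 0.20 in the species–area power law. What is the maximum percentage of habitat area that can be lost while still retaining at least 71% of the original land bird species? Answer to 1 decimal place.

Need (A_new/A_old)^0.2 = 0.71, so A_new/A_old = 0.71^(1/0.2) = 0.71^5
ln(A_new/A_old) = ln 0.71 / 0.2 = -0.3425 / 0.2 = -1.7125
A_new/A_old = e^-1.7125 ≈ 0.1804
Fraction that can be lost = 1 − 0.1804 = 0.8196

82.0%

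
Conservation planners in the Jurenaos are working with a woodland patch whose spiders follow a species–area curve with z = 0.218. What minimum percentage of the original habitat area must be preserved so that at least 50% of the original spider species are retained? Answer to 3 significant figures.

4.16%

Need (A_new/A_old)^0.218 = 0.5, so A_new/A_old = 0.5^(1/0.218) = 0.5^4.587
ln(A_new/A_old) = ln 0.5 / 0.218 = -0.6931 / 0.218 = -3.1796
A_new/A_old = e^-3.1796 ≈ 0.0416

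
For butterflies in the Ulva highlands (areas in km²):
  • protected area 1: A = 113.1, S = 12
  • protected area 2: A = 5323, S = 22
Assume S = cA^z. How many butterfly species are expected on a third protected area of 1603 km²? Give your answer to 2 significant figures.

z = ln(22/12) / ln(5323/113.1) = 0.6061 / 3.8515 = 0.1574
c = 12 / 113.1^0.1574 = 12 / 2.105 = 5.702
S₃ = 5.702 × 1603^0.1574 = 5.702 × 3.194 ≈ 18.21

18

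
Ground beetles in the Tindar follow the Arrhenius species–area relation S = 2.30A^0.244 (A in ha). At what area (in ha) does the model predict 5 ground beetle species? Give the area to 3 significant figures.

24.1 ha

5 = 2.3 × A^0.244  ⇒  A^0.244 = 5/2.3 = 2.174
ln A = ln(2.174) / 0.244 = 0.7765 / 0.244 = 3.1825
A = e^3.1825 ≈ 24.11 ha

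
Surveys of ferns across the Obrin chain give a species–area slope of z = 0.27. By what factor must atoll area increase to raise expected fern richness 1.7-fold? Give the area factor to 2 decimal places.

(A₂/A₁)^0.27 = 1.7, so A₂/A₁ = 1.7^(1/0.27) = 1.7^3.704
ln(A₂/A₁) = ln 1.7 / 0.27 = 0.5306 / 0.27 = 1.9653
A₂/A₁ = e^1.9653 ≈ 7.137

7.14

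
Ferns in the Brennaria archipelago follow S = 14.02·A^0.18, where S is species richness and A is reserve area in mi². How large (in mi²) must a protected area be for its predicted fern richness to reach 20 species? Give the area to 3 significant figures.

20 = 14.02 × A^0.18  ⇒  A^0.18 = 20/14.02 = 1.427
ln A = ln(1.427) / 0.18 = 0.3552 / 0.18 = 1.9736
A = e^1.9736 ≈ 7.197 mi²

7.20 mi²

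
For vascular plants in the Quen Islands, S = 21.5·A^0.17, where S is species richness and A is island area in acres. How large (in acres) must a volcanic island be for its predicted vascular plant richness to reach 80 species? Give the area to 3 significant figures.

2270 acres

80 = 21.5 × A^0.17  ⇒  A^0.17 = 80/21.5 = 3.721
ln A = ln(3.721) / 0.17 = 1.3140 / 0.17 = 7.7293
A = e^7.7293 ≈ 2274 acres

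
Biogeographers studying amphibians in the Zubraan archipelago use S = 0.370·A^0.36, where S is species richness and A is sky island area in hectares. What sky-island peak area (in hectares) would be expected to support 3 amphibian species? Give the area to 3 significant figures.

335 hectares

3 = 0.37 × A^0.36  ⇒  A^0.36 = 3/0.37 = 8.108
ln A = ln(8.108) / 0.36 = 2.0929 / 0.36 = 5.8135
A = e^5.8135 ≈ 334.8 hectares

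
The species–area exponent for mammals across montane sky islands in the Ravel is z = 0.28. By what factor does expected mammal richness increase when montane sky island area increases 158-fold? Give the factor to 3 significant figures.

4.13

S₂/S₁ = (A₂/A₁)^z = 158^0.28
ln(S₂/S₁) = 0.28 × ln 158 = 0.28 × 5.0626 = 1.4175
S₂/S₁ = e^1.4175 ≈ 4.127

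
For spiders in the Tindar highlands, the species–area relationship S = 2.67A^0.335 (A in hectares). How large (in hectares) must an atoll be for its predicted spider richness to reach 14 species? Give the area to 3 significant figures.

14 = 2.67 × A^0.335  ⇒  A^0.335 = 14/2.67 = 5.243
ln A = ln(5.243) / 0.335 = 1.6570 / 0.335 = 4.9462
A = e^4.9462 ≈ 140.6 hectares

141 hectares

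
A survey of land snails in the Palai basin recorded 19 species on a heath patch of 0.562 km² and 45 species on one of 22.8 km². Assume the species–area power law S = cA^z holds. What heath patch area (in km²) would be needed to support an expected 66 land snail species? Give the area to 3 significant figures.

z = ln(45/19) / ln(22.8/0.562) = 0.8622 / 3.7030 = 0.2328
c = 19 / 0.562^0.2328 = 19 / 0.8744 = 21.73
A = (66/21.73)^(1/0.2328) ⇒ ln A = ln(3.038)/0.2328 = 4.7716
A = e^4.7716 ≈ 118.1 km²

118 km²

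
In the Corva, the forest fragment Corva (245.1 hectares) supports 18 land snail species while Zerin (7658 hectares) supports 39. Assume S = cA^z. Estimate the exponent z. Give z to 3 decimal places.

Taking logs: ln S = ln c + z ln A, so z = (ln S₂ − ln S₁)/(ln A₂ − ln A₁).
z = ln(39/18) / ln(7658/245.1) = ln(2.167) / ln(31.24) = 0.7732 / 3.4418 = 0.2246

0.225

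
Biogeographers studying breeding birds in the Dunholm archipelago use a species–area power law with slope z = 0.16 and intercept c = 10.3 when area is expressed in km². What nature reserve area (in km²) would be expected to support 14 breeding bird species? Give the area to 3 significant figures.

14 = 10.3 × A^0.16  ⇒  A^0.16 = 14/10.3 = 1.359
ln A = ln(1.359) / 0.16 = 0.3069 / 0.16 = 1.9182
A = e^1.9182 ≈ 6.809 km²

6.81 km²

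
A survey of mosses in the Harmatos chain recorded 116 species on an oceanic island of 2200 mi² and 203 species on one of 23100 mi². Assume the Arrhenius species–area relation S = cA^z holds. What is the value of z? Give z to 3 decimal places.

0.238

Taking logs: ln S = ln c + z ln A, so z = (ln S₂ − ln S₁)/(ln A₂ − ln A₁).
z = ln(203/116) / ln(23100/2200) = ln(1.75) / ln(10.5) = 0.5596 / 2.3514 = 0.2380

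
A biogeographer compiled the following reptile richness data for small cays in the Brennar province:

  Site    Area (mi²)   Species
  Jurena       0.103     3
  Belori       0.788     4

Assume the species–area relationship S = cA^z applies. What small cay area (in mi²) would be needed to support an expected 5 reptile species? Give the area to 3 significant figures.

z = ln(4/3) / ln(0.788/0.103) = 0.2877 / 2.0348 = 0.1414
c = 3 / 0.103^0.1414 = 3 / 0.7252 = 4.137
A = (5/4.137)^(1/0.1414) ⇒ ln A = ln(1.209)/0.1414 = 1.3400
A = e^1.3400 ≈ 3.819 mi²

3.82 mi²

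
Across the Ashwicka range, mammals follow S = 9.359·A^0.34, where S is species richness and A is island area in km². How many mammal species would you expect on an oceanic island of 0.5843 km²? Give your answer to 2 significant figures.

S = 9.359 × 0.5843^0.34
ln S = ln 9.359 + 0.34 × ln 0.5843 = 2.2363 + 0.34 × -0.5373 = 2.0536
S = e^2.0536 ≈ 7.796

7.8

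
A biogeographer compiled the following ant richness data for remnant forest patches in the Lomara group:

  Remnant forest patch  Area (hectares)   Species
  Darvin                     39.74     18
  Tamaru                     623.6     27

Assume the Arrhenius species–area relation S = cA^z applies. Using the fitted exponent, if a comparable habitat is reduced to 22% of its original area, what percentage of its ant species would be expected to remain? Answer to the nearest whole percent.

z = ln(27/18) / ln(623.6/39.74) = 0.4055 / 2.7532 = 0.1473
S_new/S_old = (A_new/A_old)^z = 0.22^0.1473 = exp(0.1473 × -1.5141) = 0.8001

80%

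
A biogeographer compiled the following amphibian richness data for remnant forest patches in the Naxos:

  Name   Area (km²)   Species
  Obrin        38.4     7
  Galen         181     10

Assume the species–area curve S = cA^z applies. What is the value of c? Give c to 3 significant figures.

3.02

z = ln(S₂/S₁) / ln(A₂/A₁) = ln(10/7) / ln(181/38.4) = 0.3567 / 1.5504 = 0.2300
c = S₁ / A₁^z = 7 / 38.4^0.2300 = 7 / 2.315 = 3.024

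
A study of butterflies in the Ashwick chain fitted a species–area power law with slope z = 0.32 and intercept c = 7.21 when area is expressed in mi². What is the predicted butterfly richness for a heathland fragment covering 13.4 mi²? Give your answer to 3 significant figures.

16.5

S = 7.21 × 13.4^0.32
ln S = ln 7.21 + 0.32 × ln 13.4 = 1.9755 + 0.32 × 2.5953 = 2.8060
S = e^2.8060 ≈ 16.54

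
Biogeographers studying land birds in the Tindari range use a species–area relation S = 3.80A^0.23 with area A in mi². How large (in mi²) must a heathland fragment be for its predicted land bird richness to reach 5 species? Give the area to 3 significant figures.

5 = 3.8 × A^0.23  ⇒  A^0.23 = 5/3.8 = 1.316
ln A = ln(1.316) / 0.23 = 0.2744 / 0.23 = 1.1932
A = e^1.1932 ≈ 3.298 mi²

3.30 mi²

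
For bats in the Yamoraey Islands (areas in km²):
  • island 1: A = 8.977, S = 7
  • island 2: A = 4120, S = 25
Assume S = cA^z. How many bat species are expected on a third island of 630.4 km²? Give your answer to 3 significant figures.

z = ln(25/7) / ln(4120/8.977) = 1.2730 / 6.1289 = 0.2077
c = 7 / 8.977^0.2077 = 7 / 1.577 = 4.437
S₃ = 4.437 × 630.4^0.2077 = 4.437 × 3.815 ≈ 16.93

16.9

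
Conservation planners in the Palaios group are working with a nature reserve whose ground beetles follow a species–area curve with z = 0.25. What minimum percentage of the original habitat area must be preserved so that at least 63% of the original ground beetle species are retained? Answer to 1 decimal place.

15.8%

Need (A_new/A_old)^0.25 = 0.63, so A_new/A_old = 0.63^(1/0.25) = 0.63^4
ln(A_new/A_old) = ln 0.63 / 0.25 = -0.4620 / 0.25 = -1.8481
A_new/A_old = e^-1.8481 ≈ 0.1575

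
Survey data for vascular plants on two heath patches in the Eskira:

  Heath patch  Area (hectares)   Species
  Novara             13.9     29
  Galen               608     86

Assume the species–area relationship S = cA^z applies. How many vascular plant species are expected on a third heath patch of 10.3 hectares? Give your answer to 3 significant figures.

26.6

z = ln(86/29) / ln(608/13.9) = 1.0871 / 3.7783 = 0.2877
c = 29 / 13.9^0.2877 = 29 / 2.132 = 13.6
S₃ = 13.6 × 10.3^0.2877 = 13.6 × 1.956 ≈ 26.6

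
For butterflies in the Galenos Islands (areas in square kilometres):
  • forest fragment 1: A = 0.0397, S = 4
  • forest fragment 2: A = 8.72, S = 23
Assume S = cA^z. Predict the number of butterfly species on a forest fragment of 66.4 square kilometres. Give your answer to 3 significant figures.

z = ln(23/4) / ln(8.72/0.0397) = 1.7492 / 5.3920 = 0.3244
c = 4 / 0.0397^0.3244 = 4 / 0.3511 = 11.39
S₃ = 11.39 × 66.4^0.3244 = 11.39 × 3.901 ≈ 44.44

44.4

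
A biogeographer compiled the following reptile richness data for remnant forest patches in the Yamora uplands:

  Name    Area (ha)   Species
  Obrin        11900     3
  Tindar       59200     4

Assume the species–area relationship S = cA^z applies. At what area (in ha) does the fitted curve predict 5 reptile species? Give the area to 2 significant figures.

z = ln(4/3) / ln(59200/11900) = 0.2877 / 1.6044 = 0.1793
c = 3 / 11900^0.1793 = 3 / 5.38 = 0.5576
A = (5/0.5576)^(1/0.1793) ⇒ ln A = ln(8.967)/0.1793 = 12.2331
A = e^12.2331 ≈ 205486 ha

210000 ha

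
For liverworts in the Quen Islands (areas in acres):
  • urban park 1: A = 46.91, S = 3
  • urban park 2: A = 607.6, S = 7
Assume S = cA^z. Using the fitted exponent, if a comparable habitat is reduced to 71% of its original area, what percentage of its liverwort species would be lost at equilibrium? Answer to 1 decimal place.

10.7%

z = ln(7/3) / ln(607.6/46.91) = 0.8473 / 2.5613 = 0.3308
S_new/S_old = (A_new/A_old)^z = 0.71^0.3308 = exp(0.3308 × -0.3425) = 0.8929
Fraction lost = 1 − 0.8929 = 0.1071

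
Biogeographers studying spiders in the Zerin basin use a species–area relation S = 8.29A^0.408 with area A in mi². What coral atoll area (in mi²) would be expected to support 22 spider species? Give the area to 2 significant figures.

11 mi²

22 = 8.29 × A^0.408  ⇒  A^0.408 = 22/8.29 = 2.654
ln A = ln(2.654) / 0.408 = 0.9760 / 0.408 = 2.3921
A = e^2.3921 ≈ 10.94 mi²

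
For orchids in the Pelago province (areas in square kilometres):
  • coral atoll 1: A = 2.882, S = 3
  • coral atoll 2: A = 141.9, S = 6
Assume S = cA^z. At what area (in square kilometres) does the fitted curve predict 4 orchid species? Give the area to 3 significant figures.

z = ln(6/3) / ln(141.9/2.882) = 0.6931 / 3.8966 = 0.1779
c = 3 / 2.882^0.1779 = 3 / 1.207 = 2.485
A = (4/2.485)^(1/0.1779) ⇒ ln A = ln(1.61)/0.1779 = 2.6757
A = e^2.6757 ≈ 14.52 square kilometres

14.5 square kilometres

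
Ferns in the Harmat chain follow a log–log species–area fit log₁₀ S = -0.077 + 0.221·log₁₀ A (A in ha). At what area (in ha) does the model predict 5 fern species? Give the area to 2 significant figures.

3200 ha

5 = 0.8375 × A^0.221  ⇒  A^0.221 = 5/0.8375 = 5.97
ln A = ln(5.97) / 0.221 = 1.7867 / 0.221 = 8.0848
A = e^8.0848 ≈ 3245 ha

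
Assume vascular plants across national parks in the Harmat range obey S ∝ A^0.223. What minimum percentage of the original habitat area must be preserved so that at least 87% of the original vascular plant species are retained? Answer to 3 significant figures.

Need (A_new/A_old)^0.223 = 0.87, so A_new/A_old = 0.87^(1/0.223) = 0.87^4.484
ln(A_new/A_old) = ln 0.87 / 0.223 = -0.1393 / 0.223 = -0.6245
A_new/A_old = e^-0.6245 ≈ 0.5355

53.6%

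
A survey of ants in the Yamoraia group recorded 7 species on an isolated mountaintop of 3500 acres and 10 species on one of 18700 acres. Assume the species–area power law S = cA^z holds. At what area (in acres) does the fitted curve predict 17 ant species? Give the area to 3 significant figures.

226000 acres

z = ln(10/7) / ln(18700/3500) = 0.3567 / 1.6758 = 0.2128
c = 7 / 3500^0.2128 = 7 / 5.68 = 1.232
A = (17/1.232)^(1/0.2128) ⇒ ln A = ln(13.79)/0.2128 = 12.3293
A = e^12.3293 ≈ 226233 acres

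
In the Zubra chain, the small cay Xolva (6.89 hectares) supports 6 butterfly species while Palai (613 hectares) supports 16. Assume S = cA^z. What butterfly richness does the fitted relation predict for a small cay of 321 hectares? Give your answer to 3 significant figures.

z = ln(16/6) / ln(613/6.89) = 0.9808 / 4.4883 = 0.2185
c = 6 / 6.89^0.2185 = 6 / 1.525 = 3.935
S₃ = 3.935 × 321^0.2185 = 3.935 × 3.53 ≈ 13.89

13.9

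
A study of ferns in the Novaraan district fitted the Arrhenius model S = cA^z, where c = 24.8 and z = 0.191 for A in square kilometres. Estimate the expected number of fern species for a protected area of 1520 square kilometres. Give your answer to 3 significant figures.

S = 24.8 × 1520^0.191 = 24.8 × 4.053 ≈ 100.5

101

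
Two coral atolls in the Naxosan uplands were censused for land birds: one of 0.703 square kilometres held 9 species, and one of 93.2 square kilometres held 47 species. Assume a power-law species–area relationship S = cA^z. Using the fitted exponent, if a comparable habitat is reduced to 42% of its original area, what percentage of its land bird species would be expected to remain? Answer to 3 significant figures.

74.6%

z = ln(47/9) / ln(93.2/0.703) = 1.6529 / 4.8871 = 0.3382
S_new/S_old = (A_new/A_old)^z = 0.42^0.3382 = exp(0.3382 × -0.8675) = 0.7457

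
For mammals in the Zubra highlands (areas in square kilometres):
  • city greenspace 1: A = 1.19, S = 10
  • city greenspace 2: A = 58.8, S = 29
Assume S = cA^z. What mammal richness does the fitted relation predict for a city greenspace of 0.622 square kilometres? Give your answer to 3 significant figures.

8.38

z = ln(29/10) / ln(58.8/1.19) = 1.0647 / 3.9002 = 0.2730
c = 10 / 1.19^0.2730 = 10 / 1.049 = 9.536
S₃ = 9.536 × 0.622^0.2730 = 9.536 × 0.8784 ≈ 8.377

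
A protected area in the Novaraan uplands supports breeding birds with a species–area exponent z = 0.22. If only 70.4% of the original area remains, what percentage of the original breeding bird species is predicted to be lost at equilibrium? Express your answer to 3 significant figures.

7.43%

S_new/S_old = (A_new/A_old)^z = 0.704^0.22
= exp(0.22 × ln 0.704) = exp(0.22 × -0.3510) = exp(-0.0772) ≈ 0.9257
Fraction lost = 1 − 0.9257 = 0.07431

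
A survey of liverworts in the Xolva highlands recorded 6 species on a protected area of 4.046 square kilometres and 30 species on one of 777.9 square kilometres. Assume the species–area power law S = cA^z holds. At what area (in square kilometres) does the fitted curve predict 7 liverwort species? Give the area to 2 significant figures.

z = ln(30/6) / ln(777.9/4.046) = 1.6094 / 5.2589 = 0.3060
c = 6 / 4.046^0.3060 = 6 / 1.534 = 3.912
A = (7/3.912)^(1/0.3060) ⇒ ln A = ln(1.789)/0.3060 = 1.9014
A = e^1.9014 ≈ 6.695 square kilometres

6.7 square kilometres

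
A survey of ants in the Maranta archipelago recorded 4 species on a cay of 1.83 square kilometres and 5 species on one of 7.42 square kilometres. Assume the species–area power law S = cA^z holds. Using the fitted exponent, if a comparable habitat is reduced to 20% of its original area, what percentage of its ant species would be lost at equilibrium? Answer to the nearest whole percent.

z = ln(5/4) / ln(7.42/1.83) = 0.2231 / 1.3999 = 0.1594
S_new/S_old = (A_new/A_old)^z = 0.2^0.1594 = exp(0.1594 × -1.6094) = 0.7737
Fraction lost = 1 − 0.7737 = 0.2263

23%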